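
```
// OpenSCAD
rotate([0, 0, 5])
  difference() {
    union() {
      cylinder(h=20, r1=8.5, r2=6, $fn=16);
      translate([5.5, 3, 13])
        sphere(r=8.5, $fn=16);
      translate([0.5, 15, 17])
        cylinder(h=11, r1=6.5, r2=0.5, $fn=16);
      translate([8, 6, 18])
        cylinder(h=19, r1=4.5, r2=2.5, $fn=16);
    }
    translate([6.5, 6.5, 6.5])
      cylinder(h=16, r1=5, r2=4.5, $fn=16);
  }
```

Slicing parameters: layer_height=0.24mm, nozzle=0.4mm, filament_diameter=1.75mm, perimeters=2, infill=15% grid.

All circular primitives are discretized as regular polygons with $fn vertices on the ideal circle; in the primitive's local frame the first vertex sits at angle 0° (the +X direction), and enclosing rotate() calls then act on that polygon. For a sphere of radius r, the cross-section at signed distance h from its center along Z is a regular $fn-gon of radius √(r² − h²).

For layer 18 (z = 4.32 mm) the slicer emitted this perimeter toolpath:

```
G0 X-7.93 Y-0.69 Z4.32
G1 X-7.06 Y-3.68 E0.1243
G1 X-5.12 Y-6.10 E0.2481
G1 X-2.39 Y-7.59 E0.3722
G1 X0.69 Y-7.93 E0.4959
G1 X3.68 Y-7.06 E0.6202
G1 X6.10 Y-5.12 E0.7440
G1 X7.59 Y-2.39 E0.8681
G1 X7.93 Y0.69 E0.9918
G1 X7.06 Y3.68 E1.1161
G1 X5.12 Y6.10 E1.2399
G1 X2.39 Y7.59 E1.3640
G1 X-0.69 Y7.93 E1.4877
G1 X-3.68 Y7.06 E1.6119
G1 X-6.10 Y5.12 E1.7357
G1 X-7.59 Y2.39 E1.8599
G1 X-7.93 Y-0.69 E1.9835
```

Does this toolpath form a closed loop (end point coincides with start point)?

yes

Start point (G0): (-7.93, -0.69). End point (last G1): the path returns to the start — closed.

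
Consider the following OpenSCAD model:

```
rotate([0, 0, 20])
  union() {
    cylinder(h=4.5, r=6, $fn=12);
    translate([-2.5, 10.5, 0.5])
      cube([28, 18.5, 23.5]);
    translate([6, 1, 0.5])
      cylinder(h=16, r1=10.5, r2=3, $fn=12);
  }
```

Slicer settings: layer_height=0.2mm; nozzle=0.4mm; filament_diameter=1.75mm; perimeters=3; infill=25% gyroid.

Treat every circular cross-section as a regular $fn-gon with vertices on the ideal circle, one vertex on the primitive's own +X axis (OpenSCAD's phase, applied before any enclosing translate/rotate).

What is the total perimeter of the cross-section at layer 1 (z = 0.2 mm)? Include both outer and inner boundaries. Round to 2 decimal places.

At z = 0.2 mm: the r=6 cylinder gives a regular 12-gon of circumradius 6 (constant along its height) (perimeter = 2·12·6.000·sin(180°/12) = 37.27 mm); the cube at (-2.5, 10.5) does not reach this height (z outside [0.5, 24]); the cone at (6, 1) does not reach this height (z outside [0.5, 16.5]); Combining (union): only the r=6 cylinder is present, so the union is just that shape — boundary = 37.27 mm; (rotated 20° about Z; rotation is an isometry so areas/perimeters/island counts are preserved). Overall, the cross-section is a single solid region. Total boundary length (outer) = 37.27 mm.

37.27 mm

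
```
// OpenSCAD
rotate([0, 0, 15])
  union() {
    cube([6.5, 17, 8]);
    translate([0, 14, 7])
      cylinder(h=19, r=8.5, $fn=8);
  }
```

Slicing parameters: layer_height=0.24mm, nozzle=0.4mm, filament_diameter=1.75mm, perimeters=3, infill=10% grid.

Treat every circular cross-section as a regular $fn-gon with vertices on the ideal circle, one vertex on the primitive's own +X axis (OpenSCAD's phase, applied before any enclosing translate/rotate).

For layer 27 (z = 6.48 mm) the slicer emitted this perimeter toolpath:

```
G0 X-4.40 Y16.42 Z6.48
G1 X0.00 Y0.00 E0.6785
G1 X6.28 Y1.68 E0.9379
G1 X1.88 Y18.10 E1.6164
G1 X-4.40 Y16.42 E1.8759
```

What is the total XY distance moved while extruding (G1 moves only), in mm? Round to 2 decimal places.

Sum the Euclidean lengths of each G1 segment: total = 47.00 mm.

47.00 mm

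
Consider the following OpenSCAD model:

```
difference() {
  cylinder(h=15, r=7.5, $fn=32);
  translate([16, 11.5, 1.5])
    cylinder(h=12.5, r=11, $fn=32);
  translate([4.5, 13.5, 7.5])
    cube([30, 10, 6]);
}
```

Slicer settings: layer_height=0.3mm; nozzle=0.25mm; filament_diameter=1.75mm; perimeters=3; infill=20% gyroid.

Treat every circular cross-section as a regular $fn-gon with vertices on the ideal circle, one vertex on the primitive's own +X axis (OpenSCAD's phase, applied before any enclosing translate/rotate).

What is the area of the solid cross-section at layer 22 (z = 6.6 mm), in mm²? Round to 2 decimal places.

At z = 6.6 mm: the cylinder: section is a regular 32-gon, circumradius r=7.5 (area = (32/2)·7.500²·sin(360°/32) = 175.58 mm²); the r=11 cylinder at (16, 11.5) contributes a regular 32-gon of circumradius 11 (area = (32/2)·11.000²·sin(360°/32) = 377.69 mm²); the cube at (4.5, 13.5) is absent (z outside [7.5, 13.5]); Taking the first minus the rest: starting from the r=7.5 cylinder (175.58 mm²), the r=11 cylinder at (16, 11.5) misses the remaining region (no effect) — area = 175.58 mm². Overall, the cross-section is a single solid region. Net area = 175.58 mm².

175.58 mm²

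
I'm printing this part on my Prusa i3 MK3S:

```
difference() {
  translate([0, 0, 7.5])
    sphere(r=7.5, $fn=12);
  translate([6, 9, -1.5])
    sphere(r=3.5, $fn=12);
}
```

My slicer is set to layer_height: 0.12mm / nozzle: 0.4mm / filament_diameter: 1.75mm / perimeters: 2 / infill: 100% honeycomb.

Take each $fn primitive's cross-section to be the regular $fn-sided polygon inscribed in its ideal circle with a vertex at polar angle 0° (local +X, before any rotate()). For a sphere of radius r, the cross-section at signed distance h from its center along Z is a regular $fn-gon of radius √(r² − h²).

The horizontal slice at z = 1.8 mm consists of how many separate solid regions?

1

At z = 1.8 mm: the sphere: section is a regular 12-gon, circumradius = √(r²−h²) = √(7.5²−5.7²) = 4.874; the r=3.5 sphere at (6, 9) slices to a regular 12-gon of circumradius 1.166 (√(r²−h²) with h=3.3 from center); Subtracting the remaining from the first: starting from the r=7.5 sphere, the r=3.5 sphere at (6, 9) misses the remaining region (no effect) — 1 connected region. The result has 1 disconnected region.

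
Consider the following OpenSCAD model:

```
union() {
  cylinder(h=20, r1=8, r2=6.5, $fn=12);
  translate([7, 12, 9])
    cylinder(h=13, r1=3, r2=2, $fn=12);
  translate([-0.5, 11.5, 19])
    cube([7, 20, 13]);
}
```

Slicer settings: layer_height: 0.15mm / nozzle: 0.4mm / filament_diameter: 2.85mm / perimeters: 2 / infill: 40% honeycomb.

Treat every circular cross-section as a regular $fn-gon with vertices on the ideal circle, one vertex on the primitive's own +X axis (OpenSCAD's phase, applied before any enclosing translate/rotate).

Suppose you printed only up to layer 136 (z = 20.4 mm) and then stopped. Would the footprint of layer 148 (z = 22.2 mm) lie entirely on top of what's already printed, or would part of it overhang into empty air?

entirely on top

Compare the two slices. At z = 20.4: the cone is not intersected at this z (z outside [0, 20]); the cone at (7, 12) (r1=3→r2=2) has section circumradius 2.123 here — a regular 12-gon (area = (12/2)·2.123²·sin(360°/12) = 13.52 mm²); the cube at (-0.5, 11.5) is present — its section is the full 7×20 rectangle (area 140.00 mm²); Taking the union: the regions partially overlap — summed areas 153.52 mm² minus the doubly-counted overlap 3.13 mm² gives 150.39 mm² — area = 150.39 mm². At z = 22.2: the cone does not reach this height (z outside [0, 20]); the cone at (7, 12) is absent (z outside [9, 22]); the cube at (-0.5, 11.5) is present — its section is the full 7×20 rectangle (area 140.00 mm²); Merging all regions: only the 7×20 cube at (-0.5, 11.5) is present, so the union is just that shape — area = 140.00 mm². Checking containment: the cross-section at z = 22.2 is a subset of the cross-section at z = 20.4.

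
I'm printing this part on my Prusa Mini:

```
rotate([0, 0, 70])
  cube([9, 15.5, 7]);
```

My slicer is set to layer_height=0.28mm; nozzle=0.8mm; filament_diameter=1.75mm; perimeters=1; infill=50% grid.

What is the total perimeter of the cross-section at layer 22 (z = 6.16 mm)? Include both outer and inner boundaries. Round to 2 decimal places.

49.00 mm

At z = 6.16 mm: the cube (footprint 9×15.5) is included at this height (perimeter 49.00 mm); (rotated 70° about Z; rotation is an isometry so areas/perimeters/island counts are preserved). Overall, the cross-section is a single solid region. Total boundary length (outer) = 49.00 mm.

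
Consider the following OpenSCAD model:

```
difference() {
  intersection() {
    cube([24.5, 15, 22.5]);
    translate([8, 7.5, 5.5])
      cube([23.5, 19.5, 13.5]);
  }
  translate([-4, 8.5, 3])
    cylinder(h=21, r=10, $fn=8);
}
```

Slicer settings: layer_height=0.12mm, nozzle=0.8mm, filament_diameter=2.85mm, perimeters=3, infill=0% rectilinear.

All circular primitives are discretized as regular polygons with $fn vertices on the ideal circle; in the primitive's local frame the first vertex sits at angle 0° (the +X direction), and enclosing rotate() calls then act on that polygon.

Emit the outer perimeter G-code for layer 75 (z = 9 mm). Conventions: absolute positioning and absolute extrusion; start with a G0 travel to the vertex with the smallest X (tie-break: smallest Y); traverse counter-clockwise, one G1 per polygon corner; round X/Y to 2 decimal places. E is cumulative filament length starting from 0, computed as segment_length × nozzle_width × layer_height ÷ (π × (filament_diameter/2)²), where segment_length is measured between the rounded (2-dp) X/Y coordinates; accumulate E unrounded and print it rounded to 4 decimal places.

G0 X8.00 Y7.50 Z9.00
G1 X24.50 Y7.50 E0.2483
G1 X24.50 Y15.00 E0.3612
G1 X8.00 Y15.00 E0.6095
G1 X8.00 Y7.50 E0.7223

At z = 9 mm: the 24.5×15 cube contributes its full rectangle; the 23.5×19.5 cube at (8, 7.5) contributes its full rectangle; Keeping only the common overlap: the 23.5×19.5 cube at (8, 7.5) partially overlaps the 24.5×15 cube; clipping to the common part keeps 123.75 mm² — 1 connected region; the r=10 cylinder at (-4, 8.5) contributes a regular 8-gon of circumradius 10; After the difference (first − rest): starting from that combined region, the r=10 cylinder at (-4, 8.5) misses the remaining region (no effect) — 1 connected region. The outline is a single polygon with 4 vertices. Extrusion per mm of travel: 0.8 × 0.12 / (π × 1.425²) = 0.015048. Accumulating E over each segment gives final E = 0.7223.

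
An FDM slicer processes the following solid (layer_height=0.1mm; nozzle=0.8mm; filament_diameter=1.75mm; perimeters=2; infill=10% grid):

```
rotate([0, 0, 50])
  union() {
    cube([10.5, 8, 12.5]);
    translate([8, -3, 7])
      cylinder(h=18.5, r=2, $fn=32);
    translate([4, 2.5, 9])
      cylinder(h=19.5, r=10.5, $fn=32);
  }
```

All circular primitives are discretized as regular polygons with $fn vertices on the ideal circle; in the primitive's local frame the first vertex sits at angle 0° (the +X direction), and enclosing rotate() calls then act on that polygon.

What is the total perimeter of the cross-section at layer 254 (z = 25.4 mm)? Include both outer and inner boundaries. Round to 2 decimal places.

65.87 mm

At z = 25.4 mm: the cube does not reach this height (z outside [0, 12.5]); the cylinder at (8, -3): section is a regular 32-gon, circumradius r=2 (perimeter = 2·32·2.000·sin(180°/32) = 12.55 mm); the r=10.5 cylinder at (4, 2.5) gives a regular 32-gon of circumradius 10.5 (constant along its height) (perimeter = 2·32·10.500·sin(180°/32) = 65.87 mm); Combining (union): the r=2 cylinder at (8, -3) lies entirely inside the r=10.5 cylinder at (4, 2.5), so the union is just the r=10.5 cylinder at (4, 2.5) — boundary = 65.87 mm; (rotated 50° about Z; rotation is an isometry so areas/perimeters/island counts are preserved). Overall, the cross-section is a single solid region. Total boundary length (outer) = 65.87 mm.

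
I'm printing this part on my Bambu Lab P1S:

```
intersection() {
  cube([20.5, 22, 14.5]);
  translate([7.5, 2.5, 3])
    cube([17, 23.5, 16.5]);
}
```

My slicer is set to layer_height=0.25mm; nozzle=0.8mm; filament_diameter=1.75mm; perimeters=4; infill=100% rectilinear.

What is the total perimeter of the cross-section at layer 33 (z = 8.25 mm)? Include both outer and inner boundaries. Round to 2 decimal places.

65.00 mm

At z = 8.25 mm: the 20.5×22 cube contributes its full rectangle (perimeter 85.00 mm); the 17×23.5 cube at (7.5, 2.5) contributes its full rectangle (perimeter 81.00 mm); Taking the intersection: the 17×23.5 cube at (7.5, 2.5) partially overlaps the 20.5×22 cube; clipping to the common part keeps 253.50 mm² — boundary = 65.00 mm. Overall, the cross-section is a single solid region. Total boundary length (outer) = 65.00 mm.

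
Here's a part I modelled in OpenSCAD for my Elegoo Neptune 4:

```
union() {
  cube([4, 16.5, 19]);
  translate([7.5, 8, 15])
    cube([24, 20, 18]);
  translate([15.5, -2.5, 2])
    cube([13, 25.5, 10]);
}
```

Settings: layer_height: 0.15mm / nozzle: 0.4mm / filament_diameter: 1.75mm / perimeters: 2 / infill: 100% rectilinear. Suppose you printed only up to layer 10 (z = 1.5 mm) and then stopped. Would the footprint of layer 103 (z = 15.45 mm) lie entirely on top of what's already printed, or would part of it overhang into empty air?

Compare the two slices. At z = 1.5: the cube is present — its section is the full 4×16.5 rectangle (area 66.00 mm²); the cube at (7.5, 8) does not reach this height (z outside [15, 33]); the cube at (15.5, -2.5) is absent (z outside [2, 12]); Combining (union): only the 4×16.5 cube is present, so the union is just that shape — area = 66.00 mm². At z = 15.45: the cube is present — its section is the full 4×16.5 rectangle (area 66.00 mm²); the cube at (7.5, 8) (footprint 24×20) is included at this height (area 480.00 mm²); the cube at (15.5, -2.5) is absent (z outside [2, 12]); Combining (union): the 2 present regions are separate (no shared area or edge), so areas and boundary lengths simply add and each stays a separate island — area = 546.00 mm². Checking containment: at z = 15.45 the cross-section extends beyond the z = 1.5 cross-section by about 480.00 mm².

part overhangs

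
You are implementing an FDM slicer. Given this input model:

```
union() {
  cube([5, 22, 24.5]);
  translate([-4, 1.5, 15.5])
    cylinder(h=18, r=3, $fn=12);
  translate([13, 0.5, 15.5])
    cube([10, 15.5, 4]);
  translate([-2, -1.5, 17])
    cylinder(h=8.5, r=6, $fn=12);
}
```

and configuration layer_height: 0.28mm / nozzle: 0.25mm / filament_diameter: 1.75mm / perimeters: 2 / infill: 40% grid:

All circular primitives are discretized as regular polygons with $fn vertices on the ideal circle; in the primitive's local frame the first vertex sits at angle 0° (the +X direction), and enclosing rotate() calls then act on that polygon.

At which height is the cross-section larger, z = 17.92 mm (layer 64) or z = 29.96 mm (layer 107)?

Layer 64 (z = 17.92): the cube (footprint 5×22) is included at this height (area 110.00 mm²); the cylinder at (-4, 1.5): section is a regular 12-gon, circumradius r=3 (area = (12/2)·3.000²·sin(360°/12) = 27.00 mm²); the cube at (13, 0.5) is present — its section is the full 10×15.5 rectangle (area 155.00 mm²); the cylinder at (-2, -1.5): section is a regular 12-gon, circumradius r=6 (area = (12/2)·6.000²·sin(360°/12) = 108.00 mm²); Taking the union: the regions partially overlap — summed areas 400.00 mm² minus the doubly-counted overlap 34.53 mm² gives 365.47 mm² — area = 365.47 mm². So its area = 365.47 mm². Layer 107 (z = 29.96): the cube does not reach this height (z outside [0, 24.5]); the r=3 cylinder at (-4, 1.5) contributes a regular 12-gon of circumradius 3 (area = (12/2)·3.000²·sin(360°/12) = 27.00 mm²); the cube at (13, 0.5) does not reach this height (z outside [15.5, 19.5]); the cylinder at (-2, -1.5) does not reach this height (z outside [17, 25.5]); Merging all regions: only the r=3 cylinder at (-4, 1.5) is present, so the union is just that shape — area = 27.00 mm². So its area = 27.00 mm². Layer 64 is larger (365.47 vs 27.00 mm²).

layer 64 (z = 17.92 mm)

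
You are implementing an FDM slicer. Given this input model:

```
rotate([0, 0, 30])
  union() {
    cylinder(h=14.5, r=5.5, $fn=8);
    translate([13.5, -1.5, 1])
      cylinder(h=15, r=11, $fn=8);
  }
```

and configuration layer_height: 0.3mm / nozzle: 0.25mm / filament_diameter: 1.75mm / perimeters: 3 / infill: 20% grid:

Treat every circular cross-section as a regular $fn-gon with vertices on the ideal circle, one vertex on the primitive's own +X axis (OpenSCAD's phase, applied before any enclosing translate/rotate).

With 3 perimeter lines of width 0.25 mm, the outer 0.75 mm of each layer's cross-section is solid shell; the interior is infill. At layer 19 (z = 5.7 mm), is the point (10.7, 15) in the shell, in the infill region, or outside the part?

shell

At z = 5.7 mm: the r=5.5 cylinder contributes a regular 8-gon of circumradius 5.5; the cylinder at (13.5, -1.5): section is a regular 8-gon, circumradius r=11; Combining (union): the regions partially overlap (shared area 10.33 mm²), so overlapping operands fuse into one piece — 1 connected region; (rotated 30° about Z; rotation is an isometry so areas/perimeters/island counts are preserved). Overall, the cross-section is a single solid region. Undo the 30° rotation: the query point maps to (16.766, 7.640) in the un-rotated model frame. The nearest boundary edge runs (13.50, 9.50)→(21.28, 6.28); distance from the point to it = 0.47 mm. The point is inside the cross-section, 0.47 mm from the nearest boundary — within the 0.75 mm shell band (3 × 0.25).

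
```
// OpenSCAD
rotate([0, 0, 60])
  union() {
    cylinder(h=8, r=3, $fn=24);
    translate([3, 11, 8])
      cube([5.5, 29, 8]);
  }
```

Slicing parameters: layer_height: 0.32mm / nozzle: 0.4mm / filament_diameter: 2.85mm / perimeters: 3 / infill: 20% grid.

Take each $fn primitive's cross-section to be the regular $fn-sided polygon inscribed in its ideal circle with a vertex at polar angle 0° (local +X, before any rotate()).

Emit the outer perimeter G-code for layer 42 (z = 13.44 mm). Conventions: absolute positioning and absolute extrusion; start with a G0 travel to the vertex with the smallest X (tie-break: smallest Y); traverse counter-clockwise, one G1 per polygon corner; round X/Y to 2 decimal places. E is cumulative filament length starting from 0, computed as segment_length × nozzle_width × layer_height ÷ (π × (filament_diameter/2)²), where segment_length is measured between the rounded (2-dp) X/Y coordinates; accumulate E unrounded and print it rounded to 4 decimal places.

G0 X-33.14 Y22.60 Z13.44
G1 X-8.03 Y8.10 E0.5818
G1 X-5.28 Y12.86 E0.6921
G1 X-30.39 Y27.36 E1.2739
G1 X-33.14 Y22.60 E1.3842

At z = 13.44 mm: the cylinder is absent (z outside [0, 8]); the cube at (3, 11) (footprint 5.5×29) is included at this height; Combining (union): only the 5.5×29 cube at (3, 11) is present, so the union is just that shape — 1 connected region; (whole slice rotated 60° about Z — lengths, areas and connectivity unchanged). The outline is a single polygon with 4 vertices. Extrusion per mm of travel: 0.4 × 0.32 / (π × 1.425²) = 0.020065. Accumulating E over each segment gives final E = 1.3842.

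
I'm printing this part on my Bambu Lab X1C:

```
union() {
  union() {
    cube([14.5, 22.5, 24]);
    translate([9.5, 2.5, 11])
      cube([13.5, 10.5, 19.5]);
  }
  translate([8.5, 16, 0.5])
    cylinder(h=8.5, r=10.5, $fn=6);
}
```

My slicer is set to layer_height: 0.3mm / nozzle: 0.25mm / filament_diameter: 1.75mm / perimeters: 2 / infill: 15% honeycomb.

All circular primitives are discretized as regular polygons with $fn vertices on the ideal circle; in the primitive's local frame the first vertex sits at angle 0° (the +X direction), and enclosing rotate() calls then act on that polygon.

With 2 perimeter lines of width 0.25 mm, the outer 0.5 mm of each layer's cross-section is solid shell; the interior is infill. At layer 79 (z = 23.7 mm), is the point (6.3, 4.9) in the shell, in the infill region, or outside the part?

infill

At z = 23.7 mm: the cube (footprint 14.5×22.5) is included at this height; the cube at (9.5, 2.5) is present — its section is the full 13.5×10.5 rectangle; Combining (union): the regions partially overlap (shared area 52.50 mm²), so overlapping operands fuse into one piece — 1 connected region; the cylinder at (8.5, 16) does not reach this height (z outside [0.5, 9]); Combining (union): only that combined region is present, so the union is just that shape — 1 connected region. Overall, the cross-section is a single solid region. The nearest boundary edge runs (14.50, 0.00)→(0.00, 0.00); distance from the point to it = 4.90 mm. The point is inside the cross-section and 4.90 mm from the nearest boundary — more than the 0.5 mm shell width (2 × 0.25), so it's in the infill interior.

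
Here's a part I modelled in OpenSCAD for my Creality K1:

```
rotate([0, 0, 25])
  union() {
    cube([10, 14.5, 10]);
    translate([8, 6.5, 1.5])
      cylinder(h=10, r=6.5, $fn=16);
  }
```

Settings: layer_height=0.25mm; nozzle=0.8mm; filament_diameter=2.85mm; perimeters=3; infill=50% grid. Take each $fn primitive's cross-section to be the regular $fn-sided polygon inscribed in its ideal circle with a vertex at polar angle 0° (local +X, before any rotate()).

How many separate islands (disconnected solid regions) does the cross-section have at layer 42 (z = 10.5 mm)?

1

At z = 10.5 mm: the cube is absent (z outside [0, 10]); the r=6.5 cylinder at (8, 6.5) gives a regular 16-gon of circumradius 6.5 (constant along its height); Taking the union: only the r=6.5 cylinder at (8, 6.5) is present, so the union is just that shape — 1 connected region; (rotated 25° about Z; rotation is an isometry so areas/perimeters/island counts are preserved). Overall, the cross-section is a single solid region. Island count = 1.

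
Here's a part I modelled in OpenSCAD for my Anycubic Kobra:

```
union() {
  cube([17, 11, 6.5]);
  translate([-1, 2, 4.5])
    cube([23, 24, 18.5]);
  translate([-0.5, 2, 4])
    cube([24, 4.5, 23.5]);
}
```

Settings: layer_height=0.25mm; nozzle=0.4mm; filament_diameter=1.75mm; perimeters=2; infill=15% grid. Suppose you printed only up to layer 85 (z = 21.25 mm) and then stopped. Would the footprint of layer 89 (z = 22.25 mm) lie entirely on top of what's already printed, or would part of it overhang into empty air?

Compare the two slices. At z = 21.25: the cube does not reach this height (z outside [0, 6.5]); the cube at (-1, 2) (footprint 23×24) is included at this height (area 552.00 mm²); the cube at (-0.5, 2) is present — its section is the full 24×4.5 rectangle (area 108.00 mm²); Taking the union: the regions partially overlap — summed areas 660.00 mm² minus the doubly-counted overlap 101.25 mm² gives 558.75 mm² — area = 558.75 mm². At z = 22.25: the cube is absent (z outside [0, 6.5]); the 23×24 cube at (-1, 2) contributes its full rectangle (area 552.00 mm²); the cube at (-0.5, 2) is present — its section is the full 24×4.5 rectangle (area 108.00 mm²); Combining (union): the regions partially overlap — summed areas 660.00 mm² minus the doubly-counted overlap 101.25 mm² gives 558.75 mm² — area = 558.75 mm². Checking containment: the cross-section at z = 22.25 is a subset of the cross-section at z = 21.25.

entirely on top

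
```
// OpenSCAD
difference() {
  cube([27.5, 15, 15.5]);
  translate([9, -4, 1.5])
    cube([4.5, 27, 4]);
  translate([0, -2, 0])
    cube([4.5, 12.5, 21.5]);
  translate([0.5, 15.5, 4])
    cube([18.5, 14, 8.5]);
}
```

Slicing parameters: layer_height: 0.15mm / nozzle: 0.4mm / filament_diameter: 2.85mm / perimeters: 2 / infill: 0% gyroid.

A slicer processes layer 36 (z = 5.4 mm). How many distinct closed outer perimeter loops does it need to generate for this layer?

2

At z = 5.4 mm: the 27.5×15 cube contributes its full rectangle; the cube at (9, -4) (footprint 4.5×27) is included at this height; the 4.5×12.5 cube at (0, -2) contributes its full rectangle; the 18.5×14 cube at (0.5, 15.5) contributes its full rectangle; After the difference (first − rest): starting from the 27.5×15 cube, the 4.5×27 cube at (9, -4) partially overlaps it — only the 67.50 mm² overlap (of its 121.50 mm²) is removed, clipping the outline; the 4.5×12.5 cube at (0, -2) partially overlaps it — only the 47.25 mm² overlap (of its 56.25 mm²) is removed, clipping the outline; the 18.5×14 cube at (0.5, 15.5) misses the remaining region (no effect) — 2 connected regions. The result has 2 disconnected regions.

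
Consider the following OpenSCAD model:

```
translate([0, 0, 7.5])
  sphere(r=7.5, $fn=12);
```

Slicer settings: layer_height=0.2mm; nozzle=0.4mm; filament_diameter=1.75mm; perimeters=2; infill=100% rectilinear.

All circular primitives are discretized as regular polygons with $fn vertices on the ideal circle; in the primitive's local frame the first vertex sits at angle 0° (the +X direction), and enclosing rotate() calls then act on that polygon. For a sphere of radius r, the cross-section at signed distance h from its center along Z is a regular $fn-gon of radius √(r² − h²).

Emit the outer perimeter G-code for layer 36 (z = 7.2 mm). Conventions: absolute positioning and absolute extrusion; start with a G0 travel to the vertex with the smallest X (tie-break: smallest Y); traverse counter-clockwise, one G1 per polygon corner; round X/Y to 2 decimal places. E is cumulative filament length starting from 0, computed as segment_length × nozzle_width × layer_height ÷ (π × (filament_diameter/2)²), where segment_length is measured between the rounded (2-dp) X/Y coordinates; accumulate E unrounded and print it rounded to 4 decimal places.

G0 X-7.49 Y0.00 Z7.20
G1 X-6.49 Y-3.75 E0.1291
G1 X-3.75 Y-6.49 E0.2580
G1 X0.00 Y-7.49 E0.3870
G1 X3.75 Y-6.49 E0.5161
G1 X6.49 Y-3.75 E0.6450
G1 X7.49 Y0.00 E0.7741
G1 X6.49 Y3.75 E0.9032
G1 X3.75 Y6.49 E1.0321
G1 X0.00 Y7.49 E1.1611
G1 X-3.75 Y6.49 E1.2902
G1 X-6.49 Y3.75 E1.4191
G1 X-7.49 Y0.00 E1.5482

At z = 7.2 mm: the r=7.5 sphere slices to a regular 12-gon of circumradius 7.494 (√(r²−h²) with h=0.3 from center). The outline is a single polygon with 12 vertices. Extrusion per mm of travel: 0.4 × 0.2 / (π × 0.875²) = 0.033260. Accumulating E over each segment gives final E = 1.5482.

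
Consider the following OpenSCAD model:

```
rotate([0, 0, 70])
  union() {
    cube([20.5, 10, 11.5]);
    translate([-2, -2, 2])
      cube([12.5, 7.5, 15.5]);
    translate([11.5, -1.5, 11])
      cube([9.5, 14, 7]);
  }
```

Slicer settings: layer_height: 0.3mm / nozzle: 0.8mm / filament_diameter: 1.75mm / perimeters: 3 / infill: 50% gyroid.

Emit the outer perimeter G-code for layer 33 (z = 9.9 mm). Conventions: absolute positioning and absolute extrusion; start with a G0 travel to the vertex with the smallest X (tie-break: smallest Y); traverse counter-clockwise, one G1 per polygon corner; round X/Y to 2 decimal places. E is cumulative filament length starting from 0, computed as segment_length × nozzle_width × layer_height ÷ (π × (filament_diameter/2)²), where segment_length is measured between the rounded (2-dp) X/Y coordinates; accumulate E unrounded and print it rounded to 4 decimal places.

At z = 9.9 mm: the cube (footprint 20.5×10) is included at this height; the cube at (-2, -2) (footprint 12.5×7.5) is included at this height; the cube at (11.5, -1.5) is absent (z outside [11, 18]); Merging all regions: the regions partially overlap (shared area 57.75 mm²), so overlapping operands fuse into one piece — 1 connected region; (rotated 70° about Z; rotation is an isometry so areas/perimeters/island counts are preserved). The outline is a single polygon with 8 vertices. Extrusion per mm of travel: 0.8 × 0.3 / (π × 0.875²) = 0.099780. Accumulating E over each segment gives final E = 6.8837.

G0 X-9.40 Y3.42 Z9.90
G1 X-5.17 Y1.88 E0.4492
G1 X-5.85 Y0.00 E0.6487
G1 X1.20 Y-2.56 E1.3970
G1 X5.47 Y9.18 E2.6435
G1 X3.59 Y9.87 E2.8434
G1 X7.01 Y19.26 E3.8405
G1 X-2.39 Y22.68 E4.8386
G1 X-9.40 Y3.42 E6.8837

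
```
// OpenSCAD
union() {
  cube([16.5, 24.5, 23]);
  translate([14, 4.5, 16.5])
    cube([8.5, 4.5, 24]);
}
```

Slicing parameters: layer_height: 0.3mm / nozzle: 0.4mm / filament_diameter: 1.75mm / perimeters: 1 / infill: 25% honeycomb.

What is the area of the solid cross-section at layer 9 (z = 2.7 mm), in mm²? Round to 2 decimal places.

At z = 2.7 mm: the cube is present — its section is the full 16.5×24.5 rectangle (area 404.25 mm²); the cube at (14, 4.5) is not intersected at this z (z outside [16.5, 40.5]); Merging all regions: only the 16.5×24.5 cube is present, so the union is just that shape — area = 404.25 mm². Overall, the cross-section is a single solid region. Net area = 404.25 mm².

404.25 mm²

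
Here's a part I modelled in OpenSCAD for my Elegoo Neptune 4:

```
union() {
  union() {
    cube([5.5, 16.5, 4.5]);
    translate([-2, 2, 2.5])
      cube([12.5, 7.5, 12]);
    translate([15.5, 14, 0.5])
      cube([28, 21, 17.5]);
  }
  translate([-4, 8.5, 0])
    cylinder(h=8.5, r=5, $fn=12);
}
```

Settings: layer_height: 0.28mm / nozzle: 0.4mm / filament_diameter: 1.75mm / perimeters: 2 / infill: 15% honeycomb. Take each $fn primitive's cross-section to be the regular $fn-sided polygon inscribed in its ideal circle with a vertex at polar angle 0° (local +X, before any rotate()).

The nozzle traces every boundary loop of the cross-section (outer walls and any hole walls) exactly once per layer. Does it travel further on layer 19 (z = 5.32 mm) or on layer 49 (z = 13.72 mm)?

layer 19 (z = 5.32 mm)

Layer 19 (z = 5.32): the cube is not intersected at this z (z outside [0, 4.5]); the cube at (-2, 2) is present — its section is the full 12.5×7.5 rectangle (perimeter 40.00 mm); the cube at (15.5, 14) (footprint 28×21) is included at this height (perimeter 98.00 mm); Merging all regions: the 2 present regions are separate (no shared area or edge), so areas and boundary lengths simply add and each stays a separate island — boundary = 138.00 mm; the cylinder at (-4, 8.5): section is a regular 12-gon, circumradius r=5 (perimeter = 2·12·5.000·sin(180°/12) = 31.06 mm); Merging all regions: the regions partially overlap (shared area 12.15 mm²), so the edge portions inside another operand are dropped and the merged outline is re-measured after clipping — boundary = 154.13 mm. So its perimeter = 154.13 mm. Layer 49 (z = 13.72): the cube is not intersected at this z (z outside [0, 4.5]); the cube at (-2, 2) (footprint 12.5×7.5) is included at this height (perimeter 40.00 mm); the 28×21 cube at (15.5, 14) contributes its full rectangle (perimeter 98.00 mm); Merging all regions: the 2 present regions are separate (no shared area or edge), so areas and boundary lengths simply add and each stays a separate island — boundary = 138.00 mm; the cylinder at (-4, 8.5) is not intersected at this z (z outside [0, 8.5]); Combining (union): only the result so far is present, so the union is just that shape — boundary = 138.00 mm. So its perimeter = 138.00 mm. Layer 19 is larger (154.13 vs 138.00 mm).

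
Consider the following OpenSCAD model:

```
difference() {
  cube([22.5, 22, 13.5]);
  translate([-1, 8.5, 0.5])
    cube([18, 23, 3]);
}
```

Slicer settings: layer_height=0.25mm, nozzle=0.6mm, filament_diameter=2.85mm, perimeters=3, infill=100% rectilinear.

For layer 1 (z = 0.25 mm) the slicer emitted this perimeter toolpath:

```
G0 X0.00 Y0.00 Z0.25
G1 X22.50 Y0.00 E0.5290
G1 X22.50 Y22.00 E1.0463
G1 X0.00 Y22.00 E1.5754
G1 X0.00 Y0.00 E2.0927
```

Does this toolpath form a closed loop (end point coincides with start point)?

yes

Start point (G0): (0.00, 0.00). End point (last G1): the path returns to the start — closed.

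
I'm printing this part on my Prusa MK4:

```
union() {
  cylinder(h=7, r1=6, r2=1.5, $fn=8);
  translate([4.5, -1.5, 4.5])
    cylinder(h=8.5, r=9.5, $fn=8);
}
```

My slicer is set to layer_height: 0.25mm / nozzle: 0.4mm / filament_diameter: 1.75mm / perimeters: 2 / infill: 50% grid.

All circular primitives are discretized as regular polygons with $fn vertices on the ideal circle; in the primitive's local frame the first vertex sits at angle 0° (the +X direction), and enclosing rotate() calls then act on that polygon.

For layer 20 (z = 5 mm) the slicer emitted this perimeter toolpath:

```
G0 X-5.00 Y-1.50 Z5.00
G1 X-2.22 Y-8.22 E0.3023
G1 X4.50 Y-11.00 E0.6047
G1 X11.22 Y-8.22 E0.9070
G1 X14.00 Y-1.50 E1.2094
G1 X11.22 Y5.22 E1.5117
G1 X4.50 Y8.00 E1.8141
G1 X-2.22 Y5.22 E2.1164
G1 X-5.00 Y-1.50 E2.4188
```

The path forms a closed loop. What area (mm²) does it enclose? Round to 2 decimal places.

Apply the shoelace formula to the sequence of (X, Y) vertices; enclosed area = 255.36 mm².

255.36 mm²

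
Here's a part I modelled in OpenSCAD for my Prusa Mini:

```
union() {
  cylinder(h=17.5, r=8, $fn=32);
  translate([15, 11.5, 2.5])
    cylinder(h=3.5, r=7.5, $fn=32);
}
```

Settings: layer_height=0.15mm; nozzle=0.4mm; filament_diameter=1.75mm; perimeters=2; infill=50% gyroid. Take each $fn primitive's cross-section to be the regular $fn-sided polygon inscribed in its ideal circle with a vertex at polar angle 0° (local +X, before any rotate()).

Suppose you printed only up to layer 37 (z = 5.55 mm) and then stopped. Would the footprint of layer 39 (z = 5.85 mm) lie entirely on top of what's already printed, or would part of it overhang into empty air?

Compare the two slices. At z = 5.55: the r=8 cylinder contributes a regular 32-gon of circumradius 8 (area = (32/2)·8.000²·sin(360°/32) = 199.77 mm²); the cylinder at (15, 11.5): section is a regular 32-gon, circumradius r=7.5 (area = (32/2)·7.500²·sin(360°/32) = 175.58 mm²); Merging all regions: the 2 present regions are separate (no shared area or edge), so areas and boundary lengths simply add and each stays a separate island — area = 375.35 mm². At z = 5.85: the r=8 cylinder gives a regular 32-gon of circumradius 8 (constant along its height) (area = (32/2)·8.000²·sin(360°/32) = 199.77 mm²); the r=7.5 cylinder at (15, 11.5) contributes a regular 32-gon of circumradius 7.5 (area = (32/2)·7.500²·sin(360°/32) = 175.58 mm²); Taking the union: the 2 present regions are separate (no shared area or edge), so areas and boundary lengths simply add and each stays a separate island — area = 375.35 mm². Checking containment: the cross-section at z = 5.85 is a subset of the cross-section at z = 5.55.

entirely on top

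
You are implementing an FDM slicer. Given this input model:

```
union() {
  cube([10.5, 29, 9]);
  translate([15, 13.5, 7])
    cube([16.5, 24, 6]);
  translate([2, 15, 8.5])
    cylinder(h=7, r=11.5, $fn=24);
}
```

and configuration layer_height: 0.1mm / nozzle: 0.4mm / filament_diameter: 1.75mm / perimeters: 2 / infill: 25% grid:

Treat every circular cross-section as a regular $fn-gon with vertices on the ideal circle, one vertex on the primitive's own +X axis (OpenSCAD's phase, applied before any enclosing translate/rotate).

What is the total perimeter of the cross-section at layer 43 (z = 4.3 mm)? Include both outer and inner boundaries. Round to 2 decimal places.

At z = 4.3 mm: the cube is present — its section is the full 10.5×29 rectangle (perimeter 79.00 mm); the cube at (15, 13.5) does not reach this height (z outside [7, 13]); the cylinder at (2, 15) is not intersected at this z (z outside [8.5, 15.5]); Combining (union): only the 10.5×29 cube is present, so the union is just that shape — boundary = 79.00 mm. Overall, the cross-section is a single solid region. Total boundary length (outer) = 79.00 mm.

79.00 mm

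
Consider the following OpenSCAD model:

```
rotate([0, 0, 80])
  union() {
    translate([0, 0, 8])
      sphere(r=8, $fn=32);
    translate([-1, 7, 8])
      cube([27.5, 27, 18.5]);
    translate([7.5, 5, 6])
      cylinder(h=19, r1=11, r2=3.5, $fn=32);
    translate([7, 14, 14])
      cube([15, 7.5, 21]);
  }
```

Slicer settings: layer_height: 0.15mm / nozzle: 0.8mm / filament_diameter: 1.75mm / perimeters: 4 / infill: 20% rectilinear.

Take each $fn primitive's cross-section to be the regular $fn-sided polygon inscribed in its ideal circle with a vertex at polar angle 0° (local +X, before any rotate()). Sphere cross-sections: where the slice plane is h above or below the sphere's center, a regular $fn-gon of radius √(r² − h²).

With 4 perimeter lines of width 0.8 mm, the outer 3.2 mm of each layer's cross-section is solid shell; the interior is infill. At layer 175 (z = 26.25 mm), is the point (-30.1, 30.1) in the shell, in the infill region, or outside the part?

At z = 26.25 mm: the sphere does not reach this height (|z−center|=18.250 > r=8); the cube at (-1, 7) (footprint 27.5×27) is included at this height; the cone at (7.5, 5) is absent (z outside [6, 25]); the cube at (7, 14) is present — its section is the full 15×7.5 rectangle; Combining (union): the 15×7.5 cube at (7, 14) lies entirely inside the 27.5×27 cube at (-1, 7), so the union is just the 27.5×27 cube at (-1, 7) — 1 connected region; (whole slice rotated 80° about Z — lengths, areas and connectivity unchanged). Overall, the cross-section is a single solid region. Undo the 80° rotation: the query point maps to (24.416, 34.870) in the un-rotated model frame. The nearest boundary edge runs (-1.00, 34.00)→(26.50, 34.00); distance from the point to it = 0.87 mm. The point is not inside any of the regions above, so it lies outside the cross-section (0.87 mm from the nearest boundary).

outside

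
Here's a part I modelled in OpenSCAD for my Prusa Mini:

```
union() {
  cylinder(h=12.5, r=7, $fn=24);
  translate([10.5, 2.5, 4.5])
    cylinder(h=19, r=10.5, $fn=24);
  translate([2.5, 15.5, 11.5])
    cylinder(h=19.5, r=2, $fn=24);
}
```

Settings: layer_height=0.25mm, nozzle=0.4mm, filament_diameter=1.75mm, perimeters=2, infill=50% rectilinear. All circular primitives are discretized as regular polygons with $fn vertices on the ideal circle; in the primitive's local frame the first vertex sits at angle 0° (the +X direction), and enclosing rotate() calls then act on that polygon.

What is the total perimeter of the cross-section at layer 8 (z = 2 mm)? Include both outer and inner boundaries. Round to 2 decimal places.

43.86 mm

At z = 2 mm: the r=7 cylinder contributes a regular 24-gon of circumradius 7 (perimeter = 2·24·7.000·sin(180°/24) = 43.86 mm); the cylinder at (10.5, 2.5) is absent (z outside [4.5, 23.5]); the cylinder at (2.5, 15.5) does not reach this height (z outside [11.5, 31]); Taking the union: only the r=7 cylinder is present, so the union is just that shape — boundary = 43.86 mm. Overall, the cross-section is a single solid region. Total boundary length (outer) = 43.86 mm.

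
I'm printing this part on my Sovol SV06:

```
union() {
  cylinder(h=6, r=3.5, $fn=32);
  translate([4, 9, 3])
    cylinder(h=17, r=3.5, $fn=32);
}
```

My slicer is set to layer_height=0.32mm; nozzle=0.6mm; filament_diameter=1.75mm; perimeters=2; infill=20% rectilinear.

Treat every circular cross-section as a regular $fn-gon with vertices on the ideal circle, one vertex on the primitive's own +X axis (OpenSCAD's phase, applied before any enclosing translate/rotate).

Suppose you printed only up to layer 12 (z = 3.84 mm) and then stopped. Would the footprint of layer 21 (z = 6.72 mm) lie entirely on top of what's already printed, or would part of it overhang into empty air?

Compare the two slices. At z = 3.84: the cylinder: section is a regular 32-gon, circumradius r=3.5 (area = (32/2)·3.500²·sin(360°/32) = 38.24 mm²); the r=3.5 cylinder at (4, 9) contributes a regular 32-gon of circumradius 3.5 (area = (32/2)·3.500²·sin(360°/32) = 38.24 mm²); Combining (union): the 2 present regions are separate (no shared area or edge), so areas and boundary lengths simply add and each stays a separate island — area = 76.48 mm². At z = 6.72: the cylinder is absent (z outside [0, 6]); the r=3.5 cylinder at (4, 9) contributes a regular 32-gon of circumradius 3.5 (area = (32/2)·3.500²·sin(360°/32) = 38.24 mm²); Merging all regions: only the r=3.5 cylinder at (4, 9) is present, so the union is just that shape — area = 38.24 mm². Checking containment: the cross-section at z = 6.72 is a subset of the cross-section at z = 3.84.

entirely on top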